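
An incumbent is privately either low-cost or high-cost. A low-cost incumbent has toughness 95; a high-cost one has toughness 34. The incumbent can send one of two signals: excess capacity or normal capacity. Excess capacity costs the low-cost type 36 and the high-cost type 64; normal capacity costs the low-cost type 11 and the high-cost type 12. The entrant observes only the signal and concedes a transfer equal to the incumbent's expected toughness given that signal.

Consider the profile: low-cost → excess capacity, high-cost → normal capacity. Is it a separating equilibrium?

No

Under separation the entrant infers type exactly: excess capacity → low-cost (pays 95), normal capacity → high-cost (pays 34).
Low-cost: excess capacity gives 95 − 36 = 59; normal capacity gives 34 − 11 = 23. No deviation. ✓
High-cost: normal capacity gives 34 − 12 = 22; excess capacity gives 95 − 64 = 31. Would deviate. ✗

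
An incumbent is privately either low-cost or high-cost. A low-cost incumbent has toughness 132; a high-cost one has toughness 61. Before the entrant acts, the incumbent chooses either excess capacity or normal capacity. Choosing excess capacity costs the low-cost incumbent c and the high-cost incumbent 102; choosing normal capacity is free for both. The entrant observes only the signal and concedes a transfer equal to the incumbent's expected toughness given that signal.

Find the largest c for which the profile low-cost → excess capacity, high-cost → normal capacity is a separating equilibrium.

71

Under separation: excess capacity → low-cost (pays 132); normal capacity → high-cost (pays 61).
High-cost: 61 − 0 = 61 ≥ 132 − 102 = 30. Holds regardless of c. ✓
Low-cost: 132 − c ≥ 61 − 0, so c ≤ 132 − 61 = 71.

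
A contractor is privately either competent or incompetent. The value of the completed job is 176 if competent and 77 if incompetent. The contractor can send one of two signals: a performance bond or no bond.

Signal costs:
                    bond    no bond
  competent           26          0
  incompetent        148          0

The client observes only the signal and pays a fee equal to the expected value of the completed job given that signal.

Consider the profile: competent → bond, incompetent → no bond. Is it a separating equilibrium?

If types separate, bond earns payment 176 and no bond earns 77.
Competent: bond gives 176 − 26 = 150; no bond gives 77 − 0 = 77. No deviation. ✓
Incompetent: no bond gives 77 − 0 = 77; bond gives 176 − 148 = 28. No deviation. ✓
Both incentive constraints hold.

Yes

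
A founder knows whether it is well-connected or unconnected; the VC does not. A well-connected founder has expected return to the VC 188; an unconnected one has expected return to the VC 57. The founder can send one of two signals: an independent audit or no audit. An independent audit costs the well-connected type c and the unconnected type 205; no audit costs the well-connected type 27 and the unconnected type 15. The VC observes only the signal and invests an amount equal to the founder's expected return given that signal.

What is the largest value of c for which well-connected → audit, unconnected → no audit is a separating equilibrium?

158

Under separation: audit → well-connected (pays 188); no audit → unconnected (pays 57).
Unconnected: 57 − 15 = 42 ≥ 188 − 205 = -17. Holds regardless of c. ✓
Well-connected: 188 − c ≥ 57 − 27, so c ≤ 188 − 30 = 158.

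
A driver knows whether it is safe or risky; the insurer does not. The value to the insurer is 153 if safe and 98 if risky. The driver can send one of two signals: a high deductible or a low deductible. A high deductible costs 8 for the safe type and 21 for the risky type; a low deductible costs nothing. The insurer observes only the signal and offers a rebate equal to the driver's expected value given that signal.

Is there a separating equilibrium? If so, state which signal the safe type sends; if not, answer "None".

Try safe → high deductible, risky → low deductible:
  If types separate, high deductible earns payment 153 and low deductible earns 98.
  Safe: high deductible gives 153 − 8 = 145; low deductible gives 98 − 0 = 98. No deviation. ✓
  Risky: low deductible gives 98 − 0 = 98; high deductible gives 153 − 21 = 132. Would deviate. ✗
Try safe → low deductible, risky → high deductible:
  If types separate, low deductible earns payment 153 and high deductible earns 98.
  Safe: low deductible gives 153 − 0 = 153; high deductible gives 98 − 8 = 90. No deviation. ✓
  Risky: high deductible gives 98 − 21 = 77; low deductible gives 153 − 0 = 153. Would deviate. ✗
Neither assignment is incentive-compatible.

None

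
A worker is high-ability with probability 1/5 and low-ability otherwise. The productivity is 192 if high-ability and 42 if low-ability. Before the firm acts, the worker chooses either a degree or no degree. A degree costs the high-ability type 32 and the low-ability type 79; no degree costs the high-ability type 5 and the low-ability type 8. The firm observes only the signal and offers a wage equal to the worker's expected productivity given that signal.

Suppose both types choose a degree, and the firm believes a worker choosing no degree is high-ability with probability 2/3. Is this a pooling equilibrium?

At the pooled signal (degree) the firm holds the prior 1/5 and pays 1/5·192 + 4/5·42 = 72. Off-path (no degree) belief 2/3 gives 2/3·192 + 1/3·42 = 142.
High-ability: degree gives 72 − 32 = 40; no degree gives 142 − 5 = 137. Deviates. ✗
Low-ability: degree gives 72 − 79 = -7; no degree gives 142 − 8 = 134. Deviates. ✗

No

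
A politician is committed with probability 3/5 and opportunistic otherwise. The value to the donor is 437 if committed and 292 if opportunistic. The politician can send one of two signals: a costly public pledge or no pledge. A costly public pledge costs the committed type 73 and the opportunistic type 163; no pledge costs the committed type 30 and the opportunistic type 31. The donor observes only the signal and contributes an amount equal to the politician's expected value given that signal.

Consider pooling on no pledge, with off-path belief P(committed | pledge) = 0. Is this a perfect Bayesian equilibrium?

On the equilibrium path (no pledge) the donor holds the prior 3/5 and pays 3/5·437 + 2/5·292 = 379. Off-path (pledge) belief 0 gives 0·437 + 1·292 = 292.
Committed: no pledge gives 379 − 30 = 349; pledge gives 292 − 73 = 219. Stays. ✓
Opportunistic: no pledge gives 379 − 31 = 348; pledge gives 292 − 163 = 129. Stays. ✓
Beliefs are Bayes-consistent on-path and both types best-respond.

Yes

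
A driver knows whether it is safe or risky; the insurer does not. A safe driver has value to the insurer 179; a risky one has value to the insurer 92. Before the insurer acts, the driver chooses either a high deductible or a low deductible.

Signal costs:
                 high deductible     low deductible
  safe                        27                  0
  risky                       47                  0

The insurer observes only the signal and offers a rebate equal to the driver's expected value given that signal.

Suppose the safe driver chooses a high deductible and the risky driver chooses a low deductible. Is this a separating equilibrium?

If types separate, high deductible earns payment 179 and low deductible earns 92.
Safe: high deductible gives 179 − 27 = 152; low deductible gives 92 − 0 = 92. No deviation. ✓
Risky: low deductible gives 92 − 0 = 92; high deductible gives 179 − 47 = 132. Would deviate. ✗

No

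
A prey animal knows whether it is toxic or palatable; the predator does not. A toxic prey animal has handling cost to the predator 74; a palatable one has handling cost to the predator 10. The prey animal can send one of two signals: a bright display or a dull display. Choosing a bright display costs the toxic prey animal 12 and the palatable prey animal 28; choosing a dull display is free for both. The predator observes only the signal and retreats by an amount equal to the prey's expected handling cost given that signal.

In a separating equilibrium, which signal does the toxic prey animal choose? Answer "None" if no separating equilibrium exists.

Try toxic → bright display, palatable → dull display:
  Under separation the predator infers type exactly: bright display → toxic (pays 74), dull display → palatable (pays 10).
  Toxic: bright display gives 74 − 12 = 62; dull display gives 10 − 0 = 10. No deviation. ✓
  Palatable: dull display gives 10 − 0 = 10; bright display gives 74 − 28 = 46. Would deviate. ✗
Try toxic → dull display, palatable → bright display:
  Under separation the predator infers type exactly: dull display → toxic (pays 74), bright display → palatable (pays 10).
  Toxic: dull display gives 74 − 0 = 74; bright display gives 10 − 12 = -2. No deviation. ✓
  Palatable: bright display gives 10 − 28 = -18; dull display gives 74 − 0 = 74. Would deviate. ✗
Neither assignment is incentive-compatible.

None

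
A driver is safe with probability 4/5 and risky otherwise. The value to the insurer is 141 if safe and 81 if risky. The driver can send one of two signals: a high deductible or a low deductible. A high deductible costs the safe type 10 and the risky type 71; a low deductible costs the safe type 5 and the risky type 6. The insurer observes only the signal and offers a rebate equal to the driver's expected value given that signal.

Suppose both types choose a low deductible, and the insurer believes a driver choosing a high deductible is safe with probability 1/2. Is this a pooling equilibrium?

Yes

On the equilibrium path (low deductible) the insurer holds the prior 4/5 and pays 4/5·141 + 1/5·81 = 129. Off-path (high deductible) belief 1/2 gives 1/2·141 + 1/2·81 = 111.
Safe: low deductible gives 129 − 5 = 124; high deductible gives 111 − 10 = 101. Stays. ✓
Risky: low deductible gives 129 − 6 = 123; high deductible gives 111 − 71 = 40. Stays. ✓
Beliefs are Bayes-consistent on-path and both types best-respond.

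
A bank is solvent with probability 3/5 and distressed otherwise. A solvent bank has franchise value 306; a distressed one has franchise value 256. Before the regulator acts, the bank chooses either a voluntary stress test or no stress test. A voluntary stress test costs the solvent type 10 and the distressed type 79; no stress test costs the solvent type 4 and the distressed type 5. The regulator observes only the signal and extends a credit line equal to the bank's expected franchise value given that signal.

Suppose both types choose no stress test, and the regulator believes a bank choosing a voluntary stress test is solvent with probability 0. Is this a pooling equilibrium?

Yes

On the equilibrium path (no stress test) the regulator holds the prior 3/5 and pays 3/5·306 + 2/5·256 = 286. Off-path (stress test) belief 0 gives 0·306 + 1·256 = 256.
Solvent: no stress test gives 286 − 4 = 282; stress test gives 256 − 10 = 246. Stays. ✓
Distressed: no stress test gives 286 − 5 = 281; stress test gives 256 − 79 = 177. Stays. ✓
Beliefs are Bayes-consistent on-path and both types best-respond.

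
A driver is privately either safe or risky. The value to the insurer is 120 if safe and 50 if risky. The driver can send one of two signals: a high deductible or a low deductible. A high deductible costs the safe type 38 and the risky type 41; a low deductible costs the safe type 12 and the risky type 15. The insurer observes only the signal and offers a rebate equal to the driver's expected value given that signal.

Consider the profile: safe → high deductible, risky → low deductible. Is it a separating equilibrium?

No

If types separate, high deductible earns payment 120 and low deductible earns 50.
Safe: high deductible gives 120 − 38 = 82; low deductible gives 50 − 12 = 38. No deviation. ✓
Risky: low deductible gives 50 − 15 = 35; high deductible gives 120 − 41 = 79. Would deviate. ✗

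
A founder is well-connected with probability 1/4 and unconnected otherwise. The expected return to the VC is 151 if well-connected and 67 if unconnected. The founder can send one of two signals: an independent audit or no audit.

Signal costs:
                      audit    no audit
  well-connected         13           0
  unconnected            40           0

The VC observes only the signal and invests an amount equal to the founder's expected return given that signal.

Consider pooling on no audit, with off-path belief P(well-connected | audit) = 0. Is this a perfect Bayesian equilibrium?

On the equilibrium path (no audit) the VC holds the prior 1/4 and pays 1/4·151 + 3/4·67 = 88. Off-path (audit) belief 0 gives 0·151 + 1·67 = 67.
Well-connected: no audit gives 88 − 0 = 88; audit gives 67 − 13 = 54. Stays. ✓
Unconnected: no audit gives 88 − 0 = 88; audit gives 67 − 40 = 27. Stays. ✓
Beliefs are Bayes-consistent on-path and both types best-respond.

Yes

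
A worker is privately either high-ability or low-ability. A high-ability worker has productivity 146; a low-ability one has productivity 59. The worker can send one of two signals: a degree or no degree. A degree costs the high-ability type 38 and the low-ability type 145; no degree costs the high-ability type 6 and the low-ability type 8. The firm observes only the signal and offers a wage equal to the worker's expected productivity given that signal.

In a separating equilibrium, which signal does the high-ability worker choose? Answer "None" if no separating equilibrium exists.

degree

Try high-ability → degree, low-ability → no degree:
  If types separate, degree earns payment 146 and no degree earns 59.
  High-ability: degree gives 146 − 38 = 108; no degree gives 59 − 6 = 53. No deviation. ✓
  Low-ability: no degree gives 59 − 8 = 51; degree gives 146 − 145 = 1. No deviation. ✓
Both hold — the high-ability type sends degree.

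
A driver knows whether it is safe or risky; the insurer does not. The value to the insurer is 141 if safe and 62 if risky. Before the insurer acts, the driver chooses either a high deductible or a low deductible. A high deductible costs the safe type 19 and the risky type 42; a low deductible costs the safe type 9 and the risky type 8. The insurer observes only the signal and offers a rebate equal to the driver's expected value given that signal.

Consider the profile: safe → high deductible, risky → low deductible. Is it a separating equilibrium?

If types separate, high deductible earns payment 141 and low deductible earns 62.
Safe: high deductible gives 141 − 19 = 122; low deductible gives 62 − 9 = 53. No deviation. ✓
Risky: low deductible gives 62 − 8 = 54; high deductible gives 141 − 42 = 99. Would deviate. ✗

No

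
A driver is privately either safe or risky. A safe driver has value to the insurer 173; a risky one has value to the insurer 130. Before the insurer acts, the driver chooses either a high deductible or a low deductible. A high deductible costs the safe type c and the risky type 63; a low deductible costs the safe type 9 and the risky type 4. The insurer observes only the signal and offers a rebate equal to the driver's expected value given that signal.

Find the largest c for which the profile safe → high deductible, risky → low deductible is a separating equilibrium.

52

Under separation: high deductible → safe (pays 173); low deductible → risky (pays 130).
Risky: 130 − 4 = 126 ≥ 173 − 63 = 110. Holds regardless of c. ✓
Safe: 173 − c ≥ 130 − 9, so c ≤ 173 − 121 = 52.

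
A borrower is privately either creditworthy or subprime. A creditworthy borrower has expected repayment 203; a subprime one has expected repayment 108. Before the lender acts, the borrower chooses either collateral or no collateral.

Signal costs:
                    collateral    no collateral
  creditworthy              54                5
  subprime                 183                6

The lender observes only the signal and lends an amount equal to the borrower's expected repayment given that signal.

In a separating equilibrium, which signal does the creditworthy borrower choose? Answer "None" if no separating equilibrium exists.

collateral

Try creditworthy → collateral, subprime → no collateral:
  If types separate, collateral earns payment 203 and no collateral earns 108.
  Creditworthy: collateral gives 203 − 54 = 149; no collateral gives 108 − 5 = 103. No deviation. ✓
  Subprime: no collateral gives 108 − 6 = 102; collateral gives 203 − 183 = 20. No deviation. ✓
Both hold — the creditworthy type sends collateral.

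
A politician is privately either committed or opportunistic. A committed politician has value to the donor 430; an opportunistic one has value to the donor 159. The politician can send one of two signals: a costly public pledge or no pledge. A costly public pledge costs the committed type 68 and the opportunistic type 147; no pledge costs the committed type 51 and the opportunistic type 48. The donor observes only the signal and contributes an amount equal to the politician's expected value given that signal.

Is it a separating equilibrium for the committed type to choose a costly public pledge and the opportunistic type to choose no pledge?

If types separate, pledge earns payment 430 and no pledge earns 159.
Committed: pledge gives 430 − 68 = 362; no pledge gives 159 − 51 = 108. No deviation. ✓
Opportunistic: no pledge gives 159 − 48 = 111; pledge gives 430 − 147 = 283. Would deviate. ✗

No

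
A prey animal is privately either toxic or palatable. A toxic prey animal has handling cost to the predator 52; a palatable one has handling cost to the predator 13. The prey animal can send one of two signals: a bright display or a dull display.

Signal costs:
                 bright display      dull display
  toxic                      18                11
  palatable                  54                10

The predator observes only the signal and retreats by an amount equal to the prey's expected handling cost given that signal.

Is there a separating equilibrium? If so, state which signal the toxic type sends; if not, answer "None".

bright display

Try toxic → bright display, palatable → dull display:
  If types separate, bright display earns payment 52 and dull display earns 13.
  Toxic: bright display gives 52 − 18 = 34; dull display gives 13 − 11 = 2. No deviation. ✓
  Palatable: dull display gives 13 − 10 = 3; bright display gives 52 − 54 = -2. No deviation. ✓
Both hold — the toxic type sends bright display.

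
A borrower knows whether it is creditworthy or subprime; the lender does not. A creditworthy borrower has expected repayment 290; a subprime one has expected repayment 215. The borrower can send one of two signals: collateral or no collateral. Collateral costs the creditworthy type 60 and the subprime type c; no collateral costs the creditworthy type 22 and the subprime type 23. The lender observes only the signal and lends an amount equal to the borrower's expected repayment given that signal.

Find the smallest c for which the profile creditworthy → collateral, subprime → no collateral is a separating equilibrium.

Under separation: collateral → creditworthy (pays 290); no collateral → subprime (pays 215).
Creditworthy: 290 − 60 = 230 ≥ 215 − 22 = 193. Holds regardless of c. ✓
Subprime: 215 − 23 ≥ 290 − c, so c ≥ 290 − 192 = 98.

98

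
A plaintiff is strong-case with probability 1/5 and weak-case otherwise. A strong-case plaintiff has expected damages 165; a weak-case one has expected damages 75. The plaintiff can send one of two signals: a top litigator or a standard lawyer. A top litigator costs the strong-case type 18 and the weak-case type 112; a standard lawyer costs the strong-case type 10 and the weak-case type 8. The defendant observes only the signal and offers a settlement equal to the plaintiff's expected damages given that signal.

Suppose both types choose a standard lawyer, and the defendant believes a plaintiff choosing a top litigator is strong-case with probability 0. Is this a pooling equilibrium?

Yes

At the pooled signal (standard lawyer) the defendant holds the prior 1/5 and pays 1/5·165 + 4/5·75 = 93. Off-path (top litigator) belief 0 gives 0·165 + 1·75 = 75.
Strong-case: standard lawyer gives 93 − 10 = 83; top litigator gives 75 − 18 = 57. Stays. ✓
Weak-case: standard lawyer gives 93 − 8 = 85; top litigator gives 75 − 112 = -37. Stays. ✓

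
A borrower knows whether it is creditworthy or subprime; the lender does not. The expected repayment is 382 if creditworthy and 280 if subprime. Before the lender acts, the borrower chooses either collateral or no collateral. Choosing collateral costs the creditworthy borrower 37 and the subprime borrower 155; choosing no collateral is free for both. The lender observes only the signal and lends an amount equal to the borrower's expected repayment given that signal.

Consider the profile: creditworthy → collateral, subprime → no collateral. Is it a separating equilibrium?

Yes

If types separate, collateral earns payment 382 and no collateral earns 280.
Creditworthy: collateral gives 382 − 37 = 345; no collateral gives 280 − 0 = 280. No deviation. ✓
Subprime: no collateral gives 280 − 0 = 280; collateral gives 382 − 155 = 227. No deviation. ✓
Neither type gains from mimicking the other.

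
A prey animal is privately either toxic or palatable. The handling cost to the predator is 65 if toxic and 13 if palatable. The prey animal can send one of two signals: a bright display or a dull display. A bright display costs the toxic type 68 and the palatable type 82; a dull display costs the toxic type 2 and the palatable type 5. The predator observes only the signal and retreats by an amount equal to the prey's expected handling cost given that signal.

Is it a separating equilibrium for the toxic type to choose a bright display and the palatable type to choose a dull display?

No

If types separate, bright display earns payment 65 and dull display earns 13.
Toxic: bright display gives 65 − 68 = -3; dull display gives 13 − 2 = 11. Would deviate. ✗
Palatable: dull display gives 13 − 5 = 8; bright display gives 65 − 82 = -17. No deviation. ✓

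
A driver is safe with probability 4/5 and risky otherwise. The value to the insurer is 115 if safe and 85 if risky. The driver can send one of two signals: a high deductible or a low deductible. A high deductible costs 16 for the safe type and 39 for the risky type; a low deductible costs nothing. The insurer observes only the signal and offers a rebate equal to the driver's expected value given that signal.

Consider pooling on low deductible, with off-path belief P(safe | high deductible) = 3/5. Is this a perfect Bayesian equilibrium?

Yes

On the equilibrium path (low deductible) the insurer holds the prior 4/5 and pays 4/5·115 + 1/5·85 = 109. Off-path (high deductible) belief 3/5 gives 3/5·115 + 2/5·85 = 103.
Safe: low deductible gives 109 − 0 = 109; high deductible gives 103 − 16 = 87. Stays. ✓
Risky: low deductible gives 109 − 0 = 109; high deductible gives 103 − 39 = 64. Stays. ✓
Beliefs are Bayes-consistent on-path and both types best-respond.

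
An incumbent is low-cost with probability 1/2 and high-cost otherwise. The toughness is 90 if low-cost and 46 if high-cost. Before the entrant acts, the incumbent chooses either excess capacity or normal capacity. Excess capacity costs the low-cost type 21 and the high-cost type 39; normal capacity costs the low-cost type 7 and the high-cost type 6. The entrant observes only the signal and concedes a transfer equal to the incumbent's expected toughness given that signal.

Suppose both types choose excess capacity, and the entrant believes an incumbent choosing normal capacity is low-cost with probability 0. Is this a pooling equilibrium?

At the pooled signal (excess capacity) the entrant holds the prior 1/2 and pays 1/2·90 + 1/2·46 = 68. Off-path (normal capacity) belief 0 gives 0·90 + 1·46 = 46.
Low-cost: excess capacity gives 68 − 21 = 47; normal capacity gives 46 − 7 = 39. Stays. ✓
High-cost: excess capacity gives 68 − 39 = 29; normal capacity gives 46 − 6 = 40. Deviates. ✗

No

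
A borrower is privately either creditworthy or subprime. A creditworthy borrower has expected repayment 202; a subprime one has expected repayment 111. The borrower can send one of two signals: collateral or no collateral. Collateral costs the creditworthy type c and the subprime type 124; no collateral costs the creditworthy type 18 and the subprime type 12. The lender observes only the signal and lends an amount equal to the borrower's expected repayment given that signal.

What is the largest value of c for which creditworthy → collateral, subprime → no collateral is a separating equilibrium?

Under separation: collateral → creditworthy (pays 202); no collateral → subprime (pays 111).
Subprime: 111 − 12 = 99 ≥ 202 − 124 = 78. Holds regardless of c. ✓
Creditworthy: 202 − c ≥ 111 − 18, so c ≤ 202 − 93 = 109.

109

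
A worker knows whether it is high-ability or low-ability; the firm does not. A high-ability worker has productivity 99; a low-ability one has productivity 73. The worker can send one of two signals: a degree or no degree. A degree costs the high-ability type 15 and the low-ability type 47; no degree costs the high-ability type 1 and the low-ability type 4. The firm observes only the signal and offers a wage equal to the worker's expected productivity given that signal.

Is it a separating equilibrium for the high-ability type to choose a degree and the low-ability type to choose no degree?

Yes

If types separate, degree earns payment 99 and no degree earns 73.
High-ability: degree gives 99 − 15 = 84; no degree gives 73 − 1 = 72. No deviation. ✓
Low-ability: no degree gives 73 − 4 = 69; degree gives 99 − 47 = 52. No deviation. ✓
Neither type gains from mimicking the other.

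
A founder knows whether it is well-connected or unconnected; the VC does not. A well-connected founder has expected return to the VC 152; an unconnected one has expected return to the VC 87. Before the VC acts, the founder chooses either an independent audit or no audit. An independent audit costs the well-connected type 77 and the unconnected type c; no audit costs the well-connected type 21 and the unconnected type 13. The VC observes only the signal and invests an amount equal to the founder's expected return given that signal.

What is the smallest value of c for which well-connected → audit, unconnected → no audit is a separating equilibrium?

78

Under separation: audit → well-connected (pays 152); no audit → unconnected (pays 87).
Well-connected: 152 − 77 = 75 ≥ 87 − 21 = 66. Holds regardless of c. ✓
Unconnected: 87 − 13 ≥ 152 − c, so c ≥ 152 − 74 = 78.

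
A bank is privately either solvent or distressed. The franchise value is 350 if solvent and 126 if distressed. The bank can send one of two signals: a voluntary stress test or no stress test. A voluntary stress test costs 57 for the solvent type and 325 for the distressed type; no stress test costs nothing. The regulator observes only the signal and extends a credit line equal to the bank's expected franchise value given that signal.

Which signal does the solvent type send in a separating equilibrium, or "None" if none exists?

stress test

Try solvent → stress test, distressed → no stress test:
  If types separate, stress test earns payment 350 and no stress test earns 126.
  Solvent: stress test gives 350 − 57 = 293; no stress test gives 126 − 0 = 126. No deviation. ✓
  Distressed: no stress test gives 126 − 0 = 126; stress test gives 350 − 325 = 25. No deviation. ✓
Both hold — the solvent type sends stress test.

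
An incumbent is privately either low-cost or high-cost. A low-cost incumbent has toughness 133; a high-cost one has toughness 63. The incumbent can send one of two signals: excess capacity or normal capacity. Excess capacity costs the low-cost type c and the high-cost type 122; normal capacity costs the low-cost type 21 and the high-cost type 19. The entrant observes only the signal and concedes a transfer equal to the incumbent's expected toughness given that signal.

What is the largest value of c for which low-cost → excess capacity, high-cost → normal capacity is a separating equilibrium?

91

Under separation: excess capacity → low-cost (pays 133); normal capacity → high-cost (pays 63).
High-cost: 63 − 19 = 44 ≥ 133 − 122 = 11. Holds regardless of c. ✓
Low-cost: 133 − c ≥ 63 − 21, so c ≤ 133 − 42 = 91.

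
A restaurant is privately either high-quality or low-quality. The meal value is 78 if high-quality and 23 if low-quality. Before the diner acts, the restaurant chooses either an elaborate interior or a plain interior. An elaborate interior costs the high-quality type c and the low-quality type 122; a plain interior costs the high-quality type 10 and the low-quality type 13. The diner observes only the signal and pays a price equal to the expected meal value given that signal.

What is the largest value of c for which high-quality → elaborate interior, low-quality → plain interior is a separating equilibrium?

65

Under separation: elaborate interior → high-quality (pays 78); plain interior → low-quality (pays 23).
Low-quality: 23 − 13 = 10 ≥ 78 − 122 = -44. Holds regardless of c. ✓
High-quality: 78 − c ≥ 23 − 10, so c ≤ 78 − 13 = 65.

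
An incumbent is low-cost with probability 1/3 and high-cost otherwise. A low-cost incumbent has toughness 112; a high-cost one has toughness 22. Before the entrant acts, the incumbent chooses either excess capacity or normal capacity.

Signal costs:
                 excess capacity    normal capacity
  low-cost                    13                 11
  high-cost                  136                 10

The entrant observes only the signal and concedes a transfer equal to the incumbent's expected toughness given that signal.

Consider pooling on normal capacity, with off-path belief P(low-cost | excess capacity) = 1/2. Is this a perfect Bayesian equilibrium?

No

At the pooled signal (normal capacity) the entrant holds the prior 1/3 and pays 1/3·112 + 2/3·22 = 52. Off-path (excess capacity) belief 1/2 gives 1/2·112 + 1/2·22 = 67.
Low-cost: normal capacity gives 52 − 11 = 41; excess capacity gives 67 − 13 = 54. Deviates. ✗
High-cost: normal capacity gives 52 − 10 = 42; excess capacity gives 67 − 136 = -69. Stays. ✓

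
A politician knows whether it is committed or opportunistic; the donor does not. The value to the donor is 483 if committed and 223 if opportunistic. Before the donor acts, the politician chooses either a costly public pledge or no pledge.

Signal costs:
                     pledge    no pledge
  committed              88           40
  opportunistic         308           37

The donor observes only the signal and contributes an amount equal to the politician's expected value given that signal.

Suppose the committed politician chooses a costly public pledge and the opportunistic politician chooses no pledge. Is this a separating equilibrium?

Yes

If types separate, pledge earns payment 483 and no pledge earns 223.
Committed: pledge gives 483 − 88 = 395; no pledge gives 223 − 40 = 183. No deviation. ✓
Opportunistic: no pledge gives 223 − 37 = 186; pledge gives 483 − 308 = 175. No deviation. ✓
Neither type gains from mimicking the other.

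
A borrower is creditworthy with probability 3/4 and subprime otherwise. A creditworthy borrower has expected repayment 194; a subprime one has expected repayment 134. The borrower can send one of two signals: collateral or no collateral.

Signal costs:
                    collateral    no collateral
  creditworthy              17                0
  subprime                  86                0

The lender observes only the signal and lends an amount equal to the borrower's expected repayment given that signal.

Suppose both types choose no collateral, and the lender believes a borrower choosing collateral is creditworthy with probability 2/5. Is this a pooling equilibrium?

At the pooled signal (no collateral) the lender holds the prior 3/4 and pays 3/4·194 + 1/4·134 = 179. Off-path (collateral) belief 2/5 gives 2/5·194 + 3/5·134 = 158.
Creditworthy: no collateral gives 179 − 0 = 179; collateral gives 158 − 17 = 141. Stays. ✓
Subprime: no collateral gives 179 − 0 = 179; collateral gives 158 − 86 = 72. Stays. ✓

Yes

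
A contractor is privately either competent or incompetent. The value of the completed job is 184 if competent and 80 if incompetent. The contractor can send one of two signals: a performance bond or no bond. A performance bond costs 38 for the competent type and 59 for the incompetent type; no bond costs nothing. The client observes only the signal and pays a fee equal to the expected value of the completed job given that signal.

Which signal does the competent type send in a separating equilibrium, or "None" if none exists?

Try competent → bond, incompetent → no bond:
  Under separation the client infers type exactly: bond → competent (pays 184), no bond → incompetent (pays 80).
  Competent: bond gives 184 − 38 = 146; no bond gives 80 − 0 = 80. No deviation. ✓
  Incompetent: no bond gives 80 − 0 = 80; bond gives 184 − 59 = 125. Would deviate. ✗
Try competent → no bond, incompetent → bond:
  Under separation the client infers type exactly: no bond → competent (pays 184), bond → incompetent (pays 80).
  Competent: no bond gives 184 − 0 = 184; bond gives 80 − 38 = 42. No deviation. ✓
  Incompetent: bond gives 80 − 59 = 21; no bond gives 184 − 0 = 184. Would deviate. ✗
Neither assignment is incentive-compatible.

None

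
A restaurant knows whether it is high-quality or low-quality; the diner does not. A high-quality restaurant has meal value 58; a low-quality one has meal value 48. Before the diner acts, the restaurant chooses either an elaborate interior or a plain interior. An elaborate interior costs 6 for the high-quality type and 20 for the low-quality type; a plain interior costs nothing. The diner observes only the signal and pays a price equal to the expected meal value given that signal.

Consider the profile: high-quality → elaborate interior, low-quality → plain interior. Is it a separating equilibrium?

Yes

Under separation the diner infers type exactly: elaborate interior → high-quality (pays 58), plain interior → low-quality (pays 48).
High-quality: elaborate interior gives 58 − 6 = 52; plain interior gives 48 − 0 = 48. No deviation. ✓
Low-quality: plain interior gives 48 − 0 = 48; elaborate interior gives 58 − 20 = 38. No deviation. ✓
Both incentive constraints hold.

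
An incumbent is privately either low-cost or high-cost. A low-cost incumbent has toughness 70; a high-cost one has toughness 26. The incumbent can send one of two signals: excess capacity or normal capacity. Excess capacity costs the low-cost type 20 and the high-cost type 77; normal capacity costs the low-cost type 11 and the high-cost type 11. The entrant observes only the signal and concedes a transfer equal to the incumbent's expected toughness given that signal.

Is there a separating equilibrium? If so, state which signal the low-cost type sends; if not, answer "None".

Try low-cost → excess capacity, high-cost → normal capacity:
  If types separate, excess capacity earns payment 70 and normal capacity earns 26.
  Low-cost: excess capacity gives 70 − 20 = 50; normal capacity gives 26 − 11 = 15. No deviation. ✓
  High-cost: normal capacity gives 26 − 11 = 15; excess capacity gives 70 − 77 = -7. No deviation. ✓
Both hold — the low-cost type sends excess capacity.

excess capacity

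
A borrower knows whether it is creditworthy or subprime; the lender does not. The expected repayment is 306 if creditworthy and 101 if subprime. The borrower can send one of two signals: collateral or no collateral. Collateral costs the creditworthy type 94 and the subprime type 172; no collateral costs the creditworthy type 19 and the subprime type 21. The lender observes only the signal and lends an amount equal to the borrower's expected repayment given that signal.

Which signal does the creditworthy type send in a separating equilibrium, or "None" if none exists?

None

Try creditworthy → collateral, subprime → no collateral:
  Under separation the lender infers type exactly: collateral → creditworthy (pays 306), no collateral → subprime (pays 101).
  Creditworthy: collateral gives 306 − 94 = 212; no collateral gives 101 − 19 = 82. No deviation. ✓
  Subprime: no collateral gives 101 − 21 = 80; collateral gives 306 − 172 = 134. Would deviate. ✗
Try creditworthy → no collateral, subprime → collateral:
  Under separation the lender infers type exactly: no collateral → creditworthy (pays 306), collateral → subprime (pays 101).
  Creditworthy: no collateral gives 306 − 19 = 287; collateral gives 101 − 94 = 7. No deviation. ✓
  Subprime: collateral gives 101 − 172 = -71; no collateral gives 306 − 21 = 285. Would deviate. ✗
Neither assignment is incentive-compatible.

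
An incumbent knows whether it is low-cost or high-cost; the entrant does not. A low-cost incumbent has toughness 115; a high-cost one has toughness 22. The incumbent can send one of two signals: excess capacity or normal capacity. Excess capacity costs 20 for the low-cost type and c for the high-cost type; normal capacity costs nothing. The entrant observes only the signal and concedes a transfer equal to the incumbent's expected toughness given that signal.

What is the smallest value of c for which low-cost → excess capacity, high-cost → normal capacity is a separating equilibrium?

Under separation: excess capacity → low-cost (pays 115); normal capacity → high-cost (pays 22).
Low-cost: 115 − 20 = 95 ≥ 22 − 0 = 22. Holds regardless of c. ✓
High-cost: 22 − 0 ≥ 115 − c, so c ≥ 115 − 22 = 93.

93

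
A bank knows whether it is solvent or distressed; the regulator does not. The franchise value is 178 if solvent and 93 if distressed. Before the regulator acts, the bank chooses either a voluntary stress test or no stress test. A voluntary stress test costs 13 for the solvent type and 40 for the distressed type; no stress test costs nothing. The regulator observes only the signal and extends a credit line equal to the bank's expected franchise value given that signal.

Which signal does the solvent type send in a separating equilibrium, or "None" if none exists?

None

Try solvent → stress test, distressed → no stress test:
  If types separate, stress test earns payment 178 and no stress test earns 93.
  Solvent: stress test gives 178 − 13 = 165; no stress test gives 93 − 0 = 93. No deviation. ✓
  Distressed: no stress test gives 93 − 0 = 93; stress test gives 178 − 40 = 138. Would deviate. ✗
Try solvent → no stress test, distressed → stress test:
  If types separate, no stress test earns payment 178 and stress test earns 93.
  Solvent: no stress test gives 178 − 0 = 178; stress test gives 93 − 13 = 80. No deviation. ✓
  Distressed: stress test gives 93 − 40 = 53; no stress test gives 178 − 0 = 178. Would deviate. ✗
Neither assignment is incentive-compatible.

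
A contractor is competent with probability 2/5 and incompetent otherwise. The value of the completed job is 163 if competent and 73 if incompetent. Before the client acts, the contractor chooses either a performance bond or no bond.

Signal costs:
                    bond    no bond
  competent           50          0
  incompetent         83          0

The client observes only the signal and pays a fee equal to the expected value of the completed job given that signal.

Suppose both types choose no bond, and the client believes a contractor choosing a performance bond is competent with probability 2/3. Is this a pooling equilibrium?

Yes

At the pooled signal (no bond) the client holds the prior 2/5 and pays 2/5·163 + 3/5·73 = 109. Off-path (bond) belief 2/3 gives 2/3·163 + 1/3·73 = 133.
Competent: no bond gives 109 − 0 = 109; bond gives 133 − 50 = 83. Stays. ✓
Incompetent: no bond gives 109 − 0 = 109; bond gives 133 − 83 = 50. Stays. ✓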